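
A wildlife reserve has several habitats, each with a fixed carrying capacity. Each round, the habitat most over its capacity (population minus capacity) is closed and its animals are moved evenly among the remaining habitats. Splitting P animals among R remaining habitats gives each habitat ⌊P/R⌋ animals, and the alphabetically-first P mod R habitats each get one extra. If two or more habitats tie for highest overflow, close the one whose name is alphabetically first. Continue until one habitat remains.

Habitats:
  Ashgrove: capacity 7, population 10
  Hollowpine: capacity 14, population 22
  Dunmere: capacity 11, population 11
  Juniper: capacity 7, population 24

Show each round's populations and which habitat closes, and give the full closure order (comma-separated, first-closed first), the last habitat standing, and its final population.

Round 1: Ashgrove=10 Dunmere=11 Hollowpine=22 Juniper=24 → close Juniper (overflow 17)
  24÷3 = 8 each, +1 to first 0
Round 2: Ashgrove=18 Dunmere=19 Hollowpine=30 → close Hollowpine (overflow 16)
  30÷2 = 15 each, +1 to first 0
Round 3: Ashgrove=33 Dunmere=34 → close Ashgrove (overflow 26)
  33÷1 = 33 each, +1 to first 0

Closure order: Juniper, Hollowpine, Ashgrove
Last habitat: Dunmere with 67 animals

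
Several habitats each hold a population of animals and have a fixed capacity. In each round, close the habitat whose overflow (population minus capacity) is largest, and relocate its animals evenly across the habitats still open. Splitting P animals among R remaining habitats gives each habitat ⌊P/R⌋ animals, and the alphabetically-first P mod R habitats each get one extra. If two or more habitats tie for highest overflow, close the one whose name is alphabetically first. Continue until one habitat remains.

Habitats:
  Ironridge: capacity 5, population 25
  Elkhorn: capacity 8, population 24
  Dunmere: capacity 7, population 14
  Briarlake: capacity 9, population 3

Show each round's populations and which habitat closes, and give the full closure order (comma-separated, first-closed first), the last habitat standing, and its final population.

Closure order: Ironridge, Elkhorn, Dunmere
Last habitat: Briarlake with 66 animals

Round 1: Briarlake=3 Dunmere=14 Elkhorn=24 Ironridge=25 → close Ironridge (overflow 20)
  25÷3 = 8 each, +1 to first 1
Round 2: Briarlake=12 Dunmere=22 Elkhorn=32 → close Elkhorn (overflow 24)
  32÷2 = 16 each, +1 to first 0
Round 3: Briarlake=28 Dunmere=38 → close Dunmere (overflow 31)
  38÷1 = 38 each, +1 to first 0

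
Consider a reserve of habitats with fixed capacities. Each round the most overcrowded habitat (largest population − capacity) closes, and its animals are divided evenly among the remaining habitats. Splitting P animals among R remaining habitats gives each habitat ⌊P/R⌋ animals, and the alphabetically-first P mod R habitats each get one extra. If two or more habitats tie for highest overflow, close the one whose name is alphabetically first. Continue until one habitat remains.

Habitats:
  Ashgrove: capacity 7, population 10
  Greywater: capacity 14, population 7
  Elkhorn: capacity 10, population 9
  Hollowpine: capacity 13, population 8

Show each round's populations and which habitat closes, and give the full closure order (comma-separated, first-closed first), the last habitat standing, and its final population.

Closure order: Ashgrove, Elkhorn, Hollowpine
Last habitat: Greywater with 34 animals

Round 1: Ashgrove=10 Elkhorn=9 Greywater=7 Hollowpine=8 → close Ashgrove (overflow 3)
  10÷3 = 3 each, +1 to first 1
Round 2: Elkhorn=13 Greywater=10 Hollowpine=11 → close Elkhorn (overflow 3)
  13÷2 = 6 each, +1 to first 1
Round 3: Greywater=17 Hollowpine=17 → close Hollowpine (overflow 4)
  17÷1 = 17 each, +1 to first 0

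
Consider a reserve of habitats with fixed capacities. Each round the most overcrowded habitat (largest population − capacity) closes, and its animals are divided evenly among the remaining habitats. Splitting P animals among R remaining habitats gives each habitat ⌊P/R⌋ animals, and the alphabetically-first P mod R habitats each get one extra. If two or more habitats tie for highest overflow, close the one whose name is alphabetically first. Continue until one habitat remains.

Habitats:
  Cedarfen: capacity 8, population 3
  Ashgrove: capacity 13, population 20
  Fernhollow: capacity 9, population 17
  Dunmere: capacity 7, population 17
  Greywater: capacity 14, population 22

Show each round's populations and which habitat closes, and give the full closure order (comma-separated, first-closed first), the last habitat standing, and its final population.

Round 1: Ashgrove=20 Cedarfen=3 Dunmere=17 Fernhollow=17 Greywater=22 → close Dunmere (overflow 10)
  17÷4 = 4 each, +1 to first 1
Round 2: Ashgrove=25 Cedarfen=7 Fernhollow=21 Greywater=26 → close Ashgrove (overflow 12)
  25÷3 = 8 each, +1 to first 1
Round 3: Cedarfen=16 Fernhollow=29 Greywater=34 → close Fernhollow (overflow 20)
  29÷2 = 14 each, +1 to first 1
Round 4: Cedarfen=31 Greywater=48 → close Greywater (overflow 34)
  48÷1 = 48 each, +1 to first 0

Closure order: Dunmere, Ashgrove, Fernhollow, Greywater
Last habitat: Cedarfen with 79 animals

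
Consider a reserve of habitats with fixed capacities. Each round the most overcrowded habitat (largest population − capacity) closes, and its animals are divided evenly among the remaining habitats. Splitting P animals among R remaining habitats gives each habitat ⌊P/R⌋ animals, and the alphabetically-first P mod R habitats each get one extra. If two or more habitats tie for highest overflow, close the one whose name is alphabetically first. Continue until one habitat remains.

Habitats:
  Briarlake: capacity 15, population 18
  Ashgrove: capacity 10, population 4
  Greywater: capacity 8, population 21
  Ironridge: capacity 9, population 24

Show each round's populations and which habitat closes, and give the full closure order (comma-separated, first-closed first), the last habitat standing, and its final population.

Round 1: Ashgrove=4 Briarlake=18 Greywater=21 Ironridge=24 → close Ironridge (overflow 15)
  24÷3 = 8 each, +1 to first 0
Round 2: Ashgrove=12 Briarlake=26 Greywater=29 → close Greywater (overflow 21)
  29÷2 = 14 each, +1 to first 1
Round 3: Ashgrove=27 Briarlake=40 → close Briarlake (overflow 25)
  40÷1 = 40 each, +1 to first 0

Closure order: Ironridge, Greywater, Briarlake
Last habitat: Ashgrove with 67 animals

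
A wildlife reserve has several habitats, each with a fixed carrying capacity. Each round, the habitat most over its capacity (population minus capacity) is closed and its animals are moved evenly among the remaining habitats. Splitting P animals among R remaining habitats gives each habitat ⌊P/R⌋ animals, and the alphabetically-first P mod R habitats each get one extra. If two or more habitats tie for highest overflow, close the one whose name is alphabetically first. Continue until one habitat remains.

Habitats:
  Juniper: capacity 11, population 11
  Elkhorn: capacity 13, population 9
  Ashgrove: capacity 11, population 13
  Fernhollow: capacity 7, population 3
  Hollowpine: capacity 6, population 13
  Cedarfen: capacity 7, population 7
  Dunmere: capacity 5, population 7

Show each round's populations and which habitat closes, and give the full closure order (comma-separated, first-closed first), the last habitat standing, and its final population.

Closure order: Hollowpine, Ashgrove, Dunmere, Cedarfen, Juniper, Elkhorn
Last habitat: Fernhollow with 63 animals

Round 1: Ashgrove=13 Cedarfen=7 Dunmere=7 Elkhorn=9 Fernhollow=3 Hollowpine=13 Juniper=11 → close Hollowpine (overflow 7)
  13÷6 = 2 each, +1 to first 1
Round 2: Ashgrove=16 Cedarfen=9 Dunmere=9 Elkhorn=11 Fernhollow=5 Juniper=13 → close Ashgrove (overflow 5)
  16÷5 = 3 each, +1 to first 1
Round 3: Cedarfen=13 Dunmere=12 Elkhorn=14 Fernhollow=8 Juniper=16 → close Dunmere (overflow 7)
  12÷4 = 3 each, +1 to first 0
Round 4: Cedarfen=16 Elkhorn=17 Fernhollow=11 Juniper=19 → close Cedarfen (overflow 9)
  16÷3 = 5 each, +1 to first 1
Round 5: Elkhorn=23 Fernhollow=16 Juniper=24 → close Juniper (overflow 13)
  24÷2 = 12 each, +1 to first 0
Round 6: Elkhorn=35 Fernhollow=28 → close Elkhorn (overflow 22)
  35÷1 = 35 each, +1 to first 0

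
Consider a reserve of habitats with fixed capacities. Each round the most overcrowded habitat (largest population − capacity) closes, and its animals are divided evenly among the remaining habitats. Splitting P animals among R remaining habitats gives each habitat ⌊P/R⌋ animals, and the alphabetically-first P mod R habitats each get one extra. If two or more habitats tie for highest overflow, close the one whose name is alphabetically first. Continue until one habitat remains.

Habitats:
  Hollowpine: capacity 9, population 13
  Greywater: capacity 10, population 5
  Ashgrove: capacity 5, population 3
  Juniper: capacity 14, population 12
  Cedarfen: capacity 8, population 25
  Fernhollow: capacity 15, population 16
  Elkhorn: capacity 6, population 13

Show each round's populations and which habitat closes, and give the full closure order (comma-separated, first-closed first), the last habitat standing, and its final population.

Closure order: Cedarfen, Elkhorn, Hollowpine, Fernhollow, Ashgrove, Juniper
Last habitat: Greywater with 87 animals

Round 1: Ashgrove=3 Cedarfen=25 Elkhorn=13 Fernhollow=16 Greywater=5 Hollowpine=13 Juniper=12 → close Cedarfen (overflow 17)
  25÷6 = 4 each, +1 to first 1
Round 2: Ashgrove=8 Elkhorn=17 Fernhollow=20 Greywater=9 Hollowpine=17 Juniper=16 → close Elkhorn (overflow 11)
  17÷5 = 3 each, +1 to first 2
Round 3: Ashgrove=12 Fernhollow=24 Greywater=12 Hollowpine=20 Juniper=19 → close Hollowpine (overflow 11)
  20÷4 = 5 each, +1 to first 0
Round 4: Ashgrove=17 Fernhollow=29 Greywater=17 Juniper=24 → close Fernhollow (overflow 14)
  29÷3 = 9 each, +1 to first 2
Round 5: Ashgrove=27 Greywater=27 Juniper=33 → close Ashgrove (overflow 22)
  27÷2 = 13 each, +1 to first 1
Round 6: Greywater=41 Juniper=46 → close Juniper (overflow 32)
  46÷1 = 46 each, +1 to first 0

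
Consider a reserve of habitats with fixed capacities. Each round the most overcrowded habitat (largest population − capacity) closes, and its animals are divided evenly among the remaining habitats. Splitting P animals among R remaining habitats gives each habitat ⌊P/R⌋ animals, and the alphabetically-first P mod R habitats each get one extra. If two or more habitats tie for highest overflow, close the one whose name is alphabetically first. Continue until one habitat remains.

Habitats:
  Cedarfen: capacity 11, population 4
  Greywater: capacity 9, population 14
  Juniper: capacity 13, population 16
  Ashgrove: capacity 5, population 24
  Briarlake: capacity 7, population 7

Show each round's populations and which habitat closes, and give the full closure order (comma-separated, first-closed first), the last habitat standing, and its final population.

Round 1: Ashgrove=24 Briarlake=7 Cedarfen=4 Greywater=14 Juniper=16 → close Ashgrove (overflow 19)
  24÷4 = 6 each, +1 to first 0
Round 2: Briarlake=13 Cedarfen=10 Greywater=20 Juniper=22 → close Greywater (overflow 11)
  20÷3 = 6 each, +1 to first 2
Round 3: Briarlake=20 Cedarfen=17 Juniper=28 → close Juniper (overflow 15)
  28÷2 = 14 each, +1 to first 0
Round 4: Briarlake=34 Cedarfen=31 → close Briarlake (overflow 27)
  34÷1 = 34 each, +1 to first 0

Closure order: Ashgrove, Greywater, Juniper, Briarlake
Last habitat: Cedarfen with 65 animals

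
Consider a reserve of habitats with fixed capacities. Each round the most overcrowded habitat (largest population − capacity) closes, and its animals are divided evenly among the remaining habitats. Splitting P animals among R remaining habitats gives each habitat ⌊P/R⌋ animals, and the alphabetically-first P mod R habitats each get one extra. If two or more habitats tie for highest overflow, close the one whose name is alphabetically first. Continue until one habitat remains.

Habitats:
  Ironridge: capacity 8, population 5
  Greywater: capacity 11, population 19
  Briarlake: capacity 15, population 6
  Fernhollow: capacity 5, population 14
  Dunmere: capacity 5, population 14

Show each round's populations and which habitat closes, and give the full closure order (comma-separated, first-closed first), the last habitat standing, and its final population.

Round 1: Briarlake=6 Dunmere=14 Fernhollow=14 Greywater=19 Ironridge=5 → close Dunmere (overflow 9)
  14÷4 = 3 each, +1 to first 2
Round 2: Briarlake=10 Fernhollow=18 Greywater=22 Ironridge=8 → close Fernhollow (overflow 13)
  18÷3 = 6 each, +1 to first 0
Round 3: Briarlake=16 Greywater=28 Ironridge=14 → close Greywater (overflow 17)
  28÷2 = 14 each, +1 to first 0
Round 4: Briarlake=30 Ironridge=28 → close Ironridge (overflow 20)
  28÷1 = 28 each, +1 to first 0

Closure order: Dunmere, Fernhollow, Greywater, Ironridge
Last habitat: Briarlake with 58 animals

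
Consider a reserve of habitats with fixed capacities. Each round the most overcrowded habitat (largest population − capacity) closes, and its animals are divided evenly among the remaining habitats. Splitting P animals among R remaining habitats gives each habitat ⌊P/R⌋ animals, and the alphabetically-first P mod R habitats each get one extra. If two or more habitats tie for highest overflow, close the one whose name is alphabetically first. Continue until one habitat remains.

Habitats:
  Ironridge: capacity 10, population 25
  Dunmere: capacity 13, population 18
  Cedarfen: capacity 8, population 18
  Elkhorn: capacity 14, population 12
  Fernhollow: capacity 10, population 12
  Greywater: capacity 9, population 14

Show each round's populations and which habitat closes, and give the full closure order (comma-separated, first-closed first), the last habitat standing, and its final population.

Round 1: Cedarfen=18 Dunmere=18 Elkhorn=12 Fernhollow=12 Greywater=14 Ironridge=25 → close Ironridge (overflow 15)
  25÷5 = 5 each, +1 to first 0
Round 2: Cedarfen=23 Dunmere=23 Elkhorn=17 Fernhollow=17 Greywater=19 → close Cedarfen (overflow 15)
  23÷4 = 5 each, +1 to first 3
Round 3: Dunmere=29 Elkhorn=23 Fernhollow=23 Greywater=24 → close Dunmere (overflow 16)
  29÷3 = 9 each, +1 to first 2
Round 4: Elkhorn=33 Fernhollow=33 Greywater=33 → close Greywater (overflow 24)
  33÷2 = 16 each, +1 to first 1
Round 5: Elkhorn=50 Fernhollow=49 → close Fernhollow (overflow 39)
  49÷1 = 49 each, +1 to first 0

Closure order: Ironridge, Cedarfen, Dunmere, Greywater, Fernhollow
Last habitat: Elkhorn with 99 animals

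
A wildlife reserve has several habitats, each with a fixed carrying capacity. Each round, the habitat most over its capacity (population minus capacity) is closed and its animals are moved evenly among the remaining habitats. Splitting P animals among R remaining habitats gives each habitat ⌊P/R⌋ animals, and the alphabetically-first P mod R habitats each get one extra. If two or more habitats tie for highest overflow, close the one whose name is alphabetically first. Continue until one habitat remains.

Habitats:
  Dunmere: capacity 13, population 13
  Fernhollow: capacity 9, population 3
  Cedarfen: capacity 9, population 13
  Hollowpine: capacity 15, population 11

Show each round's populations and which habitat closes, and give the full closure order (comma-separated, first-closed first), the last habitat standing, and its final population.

Round 1: Cedarfen=13 Dunmere=13 Fernhollow=3 Hollowpine=11 → close Cedarfen (overflow 4)
  13÷3 = 4 each, +1 to first 1
Round 2: Dunmere=18 Fernhollow=7 Hollowpine=15 → close Dunmere (overflow 5)
  18÷2 = 9 each, +1 to first 0
Round 3: Fernhollow=16 Hollowpine=24 → close Hollowpine (overflow 9)
  24÷1 = 24 each, +1 to first 0

Closure order: Cedarfen, Dunmere, Hollowpine
Last habitat: Fernhollow with 40 animals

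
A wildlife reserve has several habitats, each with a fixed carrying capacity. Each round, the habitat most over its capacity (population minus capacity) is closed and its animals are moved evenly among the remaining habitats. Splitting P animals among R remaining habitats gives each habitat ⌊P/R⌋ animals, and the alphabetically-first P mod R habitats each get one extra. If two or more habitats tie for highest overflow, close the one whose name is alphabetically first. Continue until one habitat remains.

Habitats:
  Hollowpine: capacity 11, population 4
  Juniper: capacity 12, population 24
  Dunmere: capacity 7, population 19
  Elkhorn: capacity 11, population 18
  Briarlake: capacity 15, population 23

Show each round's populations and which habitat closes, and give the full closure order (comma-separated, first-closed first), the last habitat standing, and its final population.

Closure order: Dunmere, Juniper, Briarlake, Elkhorn
Last habitat: Hollowpine with 88 animals

Round 1: Briarlake=23 Dunmere=19 Elkhorn=18 Hollowpine=4 Juniper=24 → close Dunmere (overflow 12)
  19÷4 = 4 each, +1 to first 3
Round 2: Briarlake=28 Elkhorn=23 Hollowpine=9 Juniper=28 → close Juniper (overflow 16)
  28÷3 = 9 each, +1 to first 1
Round 3: Briarlake=38 Elkhorn=32 Hollowpine=18 → close Briarlake (overflow 23)
  38÷2 = 19 each, +1 to first 0
Round 4: Elkhorn=51 Hollowpine=37 → close Elkhorn (overflow 40)
  51÷1 = 51 each, +1 to first 0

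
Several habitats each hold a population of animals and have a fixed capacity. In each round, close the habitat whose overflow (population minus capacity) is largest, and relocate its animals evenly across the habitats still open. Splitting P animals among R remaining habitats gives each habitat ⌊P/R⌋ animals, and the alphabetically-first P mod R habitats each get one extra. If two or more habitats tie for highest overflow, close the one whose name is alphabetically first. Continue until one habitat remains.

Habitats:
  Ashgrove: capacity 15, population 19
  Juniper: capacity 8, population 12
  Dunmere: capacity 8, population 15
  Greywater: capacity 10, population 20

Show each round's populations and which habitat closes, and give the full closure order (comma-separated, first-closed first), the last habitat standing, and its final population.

Closure order: Greywater, Dunmere, Ashgrove
Last habitat: Juniper with 66 animals

Round 1: Ashgrove=19 Dunmere=15 Greywater=20 Juniper=12 → close Greywater (overflow 10)
  20÷3 = 6 each, +1 to first 2
Round 2: Ashgrove=26 Dunmere=22 Juniper=18 → close Dunmere (overflow 14)
  22÷2 = 11 each, +1 to first 0
Round 3: Ashgrove=37 Juniper=29 → close Ashgrove (overflow 22)
  37÷1 = 37 each, +1 to first 0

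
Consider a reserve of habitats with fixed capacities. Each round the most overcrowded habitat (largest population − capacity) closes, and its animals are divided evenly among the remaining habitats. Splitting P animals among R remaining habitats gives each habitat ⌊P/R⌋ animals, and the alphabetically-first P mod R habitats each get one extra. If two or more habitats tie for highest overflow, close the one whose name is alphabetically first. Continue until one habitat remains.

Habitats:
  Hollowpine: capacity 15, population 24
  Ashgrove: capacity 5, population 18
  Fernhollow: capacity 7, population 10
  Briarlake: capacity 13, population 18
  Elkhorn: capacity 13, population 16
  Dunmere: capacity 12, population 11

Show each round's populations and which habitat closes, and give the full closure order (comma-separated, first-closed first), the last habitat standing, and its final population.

Round 1: Ashgrove=18 Briarlake=18 Dunmere=11 Elkhorn=16 Fernhollow=10 Hollowpine=24 → close Ashgrove (overflow 13)
  18÷5 = 3 each, +1 to first 3
Round 2: Briarlake=22 Dunmere=15 Elkhorn=20 Fernhollow=13 Hollowpine=27 → close Hollowpine (overflow 12)
  27÷4 = 6 each, +1 to first 3
Round 3: Briarlake=29 Dunmere=22 Elkhorn=27 Fernhollow=19 → close Briarlake (overflow 16)
  29÷3 = 9 each, +1 to first 2
Round 4: Dunmere=32 Elkhorn=37 Fernhollow=28 → close Elkhorn (overflow 24)
  37÷2 = 18 each, +1 to first 1
Round 5: Dunmere=51 Fernhollow=46 → close Dunmere (overflow 39)
  51÷1 = 51 each, +1 to first 0

Closure order: Ashgrove, Hollowpine, Briarlake, Elkhorn, Dunmere
Last habitat: Fernhollow with 97 animals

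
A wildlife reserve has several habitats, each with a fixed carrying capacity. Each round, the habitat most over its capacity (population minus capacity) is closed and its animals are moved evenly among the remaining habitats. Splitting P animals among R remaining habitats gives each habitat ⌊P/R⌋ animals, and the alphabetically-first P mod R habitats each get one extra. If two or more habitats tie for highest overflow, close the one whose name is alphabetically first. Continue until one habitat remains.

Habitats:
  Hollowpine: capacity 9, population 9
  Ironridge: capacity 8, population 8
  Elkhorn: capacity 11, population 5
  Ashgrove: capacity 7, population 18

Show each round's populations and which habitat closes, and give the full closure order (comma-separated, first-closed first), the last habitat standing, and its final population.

Closure order: Ashgrove, Hollowpine, Ironridge
Last habitat: Elkhorn with 40 animals

Round 1: Ashgrove=18 Elkhorn=5 Hollowpine=9 Ironridge=8 → close Ashgrove (overflow 11)
  18÷3 = 6 each, +1 to first 0
Round 2: Elkhorn=11 Hollowpine=15 Ironridge=14 → close Hollowpine (overflow 6)
  15÷2 = 7 each, +1 to first 1
Round 3: Elkhorn=19 Ironridge=21 → close Ironridge (overflow 13)
  21÷1 = 21 each, +1 to first 0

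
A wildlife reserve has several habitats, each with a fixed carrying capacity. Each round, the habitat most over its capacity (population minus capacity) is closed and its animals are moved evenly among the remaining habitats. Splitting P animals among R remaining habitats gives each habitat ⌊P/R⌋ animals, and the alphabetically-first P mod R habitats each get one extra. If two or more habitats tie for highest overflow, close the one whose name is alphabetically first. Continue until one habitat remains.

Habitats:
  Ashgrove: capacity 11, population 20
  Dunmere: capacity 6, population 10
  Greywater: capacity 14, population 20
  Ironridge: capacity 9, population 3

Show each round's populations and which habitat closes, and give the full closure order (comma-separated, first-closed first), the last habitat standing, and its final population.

Round 1: Ashgrove=20 Dunmere=10 Greywater=20 Ironridge=3 → close Ashgrove (overflow 9)
  20÷3 = 6 each, +1 to first 2
Round 2: Dunmere=17 Greywater=27 Ironridge=9 → close Greywater (overflow 13)
  27÷2 = 13 each, +1 to first 1
Round 3: Dunmere=31 Ironridge=22 → close Dunmere (overflow 25)
  31÷1 = 31 each, +1 to first 0

Closure order: Ashgrove, Greywater, Dunmere
Last habitat: Ironridge with 53 animals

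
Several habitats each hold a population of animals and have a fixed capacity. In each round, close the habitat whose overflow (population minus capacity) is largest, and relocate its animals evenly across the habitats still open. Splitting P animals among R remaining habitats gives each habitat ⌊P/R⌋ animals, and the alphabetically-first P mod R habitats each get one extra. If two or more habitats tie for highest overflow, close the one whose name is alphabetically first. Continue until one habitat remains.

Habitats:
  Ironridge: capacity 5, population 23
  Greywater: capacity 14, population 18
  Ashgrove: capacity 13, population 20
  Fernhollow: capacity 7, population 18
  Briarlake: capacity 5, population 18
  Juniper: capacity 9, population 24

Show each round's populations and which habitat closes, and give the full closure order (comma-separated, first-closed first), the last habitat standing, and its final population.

Round 1: Ashgrove=20 Briarlake=18 Fernhollow=18 Greywater=18 Ironridge=23 Juniper=24 → close Ironridge (overflow 18)
  23÷5 = 4 each, +1 to first 3
Round 2: Ashgrove=25 Briarlake=23 Fernhollow=23 Greywater=22 Juniper=28 → close Juniper (overflow 19)
  28÷4 = 7 each, +1 to first 0
Round 3: Ashgrove=32 Briarlake=30 Fernhollow=30 Greywater=29 → close Briarlake (overflow 25)
  30÷3 = 10 each, +1 to first 0
Round 4: Ashgrove=42 Fernhollow=40 Greywater=39 → close Fernhollow (overflow 33)
  40÷2 = 20 each, +1 to first 0
Round 5: Ashgrove=62 Greywater=59 → close Ashgrove (overflow 49)
  62÷1 = 62 each, +1 to first 0

Closure order: Ironridge, Juniper, Briarlake, Fernhollow, Ashgrove
Last habitat: Greywater with 121 animals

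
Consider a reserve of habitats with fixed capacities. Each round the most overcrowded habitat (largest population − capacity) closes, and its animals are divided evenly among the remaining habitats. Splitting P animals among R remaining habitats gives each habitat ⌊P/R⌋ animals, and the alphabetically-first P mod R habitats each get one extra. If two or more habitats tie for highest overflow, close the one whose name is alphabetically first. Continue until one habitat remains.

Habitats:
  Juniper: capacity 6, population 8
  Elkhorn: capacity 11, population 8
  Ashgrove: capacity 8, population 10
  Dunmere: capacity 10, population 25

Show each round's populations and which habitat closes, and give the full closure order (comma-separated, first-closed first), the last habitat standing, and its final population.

Closure order: Dunmere, Ashgrove, Juniper
Last habitat: Elkhorn with 51 animals

Round 1: Ashgrove=10 Dunmere=25 Elkhorn=8 Juniper=8 → close Dunmere (overflow 15)
  25÷3 = 8 each, +1 to first 1
Round 2: Ashgrove=19 Elkhorn=16 Juniper=16 → close Ashgrove (overflow 11)
  19÷2 = 9 each, +1 to first 1
Round 3: Elkhorn=26 Juniper=25 → close Juniper (overflow 19)
  25÷1 = 25 each, +1 to first 0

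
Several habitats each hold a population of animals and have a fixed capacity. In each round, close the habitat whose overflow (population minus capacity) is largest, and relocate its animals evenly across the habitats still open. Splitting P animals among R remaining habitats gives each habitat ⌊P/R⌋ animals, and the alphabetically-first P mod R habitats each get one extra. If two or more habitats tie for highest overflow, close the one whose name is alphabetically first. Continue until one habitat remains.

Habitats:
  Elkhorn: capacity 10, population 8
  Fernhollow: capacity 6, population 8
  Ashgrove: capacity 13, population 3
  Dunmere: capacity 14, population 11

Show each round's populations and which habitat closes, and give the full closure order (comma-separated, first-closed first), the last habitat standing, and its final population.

Closure order: Fernhollow, Dunmere, Elkhorn
Last habitat: Ashgrove with 30 animals

Round 1: Ashgrove=3 Dunmere=11 Elkhorn=8 Fernhollow=8 → close Fernhollow (overflow 2)
  8÷3 = 2 each, +1 to first 2
Round 2: Ashgrove=6 Dunmere=14 Elkhorn=10 → close Dunmere (overflow 0)
  14÷2 = 7 each, +1 to first 0
Round 3: Ashgrove=13 Elkhorn=17 → close Elkhorn (overflow 7)
  17÷1 = 17 each, +1 to first 0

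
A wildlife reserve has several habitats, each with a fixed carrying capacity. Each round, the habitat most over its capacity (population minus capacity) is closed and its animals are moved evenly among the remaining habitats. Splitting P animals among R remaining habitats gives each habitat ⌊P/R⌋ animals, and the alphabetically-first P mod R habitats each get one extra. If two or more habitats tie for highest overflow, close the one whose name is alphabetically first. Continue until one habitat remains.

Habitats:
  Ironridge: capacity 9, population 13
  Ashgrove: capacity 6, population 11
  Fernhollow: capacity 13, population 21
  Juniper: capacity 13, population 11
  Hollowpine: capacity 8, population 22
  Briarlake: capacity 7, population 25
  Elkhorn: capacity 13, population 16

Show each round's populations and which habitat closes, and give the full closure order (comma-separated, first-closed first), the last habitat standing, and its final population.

Closure order: Briarlake, Hollowpine, Fernhollow, Ashgrove, Elkhorn, Ironridge
Last habitat: Juniper with 119 animals

Round 1: Ashgrove=11 Briarlake=25 Elkhorn=16 Fernhollow=21 Hollowpine=22 Ironridge=13 Juniper=11 → close Briarlake (overflow 18)
  25÷6 = 4 each, +1 to first 1
Round 2: Ashgrove=16 Elkhorn=20 Fernhollow=25 Hollowpine=26 Ironridge=17 Juniper=15 → close Hollowpine (overflow 18)
  26÷5 = 5 each, +1 to first 1
Round 3: Ashgrove=22 Elkhorn=25 Fernhollow=30 Ironridge=22 Juniper=20 → close Fernhollow (overflow 17)
  30÷4 = 7 each, +1 to first 2
Round 4: Ashgrove=30 Elkhorn=33 Ironridge=29 Juniper=27 → close Ashgrove (overflow 24)
  30÷3 = 10 each, +1 to first 0
Round 5: Elkhorn=43 Ironridge=39 Juniper=37 → close Elkhorn (overflow 30)
  43÷2 = 21 each, +1 to first 1
Round 6: Ironridge=61 Juniper=58 → close Ironridge (overflow 52)
  61÷1 = 61 each, +1 to first 0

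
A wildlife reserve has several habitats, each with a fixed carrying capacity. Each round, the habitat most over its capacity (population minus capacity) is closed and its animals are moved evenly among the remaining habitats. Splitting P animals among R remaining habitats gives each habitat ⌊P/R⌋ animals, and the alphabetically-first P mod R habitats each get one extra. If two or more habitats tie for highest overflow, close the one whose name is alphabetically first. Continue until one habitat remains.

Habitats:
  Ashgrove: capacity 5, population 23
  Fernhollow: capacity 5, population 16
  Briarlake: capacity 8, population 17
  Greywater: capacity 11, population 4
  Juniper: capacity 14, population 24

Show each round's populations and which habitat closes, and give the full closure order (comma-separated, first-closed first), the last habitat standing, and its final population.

Closure order: Ashgrove, Fernhollow, Briarlake, Juniper
Last habitat: Greywater with 84 animals

Round 1: Ashgrove=23 Briarlake=17 Fernhollow=16 Greywater=4 Juniper=24 → close Ashgrove (overflow 18)
  23÷4 = 5 each, +1 to first 3
Round 2: Briarlake=23 Fernhollow=22 Greywater=10 Juniper=29 → close Fernhollow (overflow 17)
  22÷3 = 7 each, +1 to first 1
Round 3: Briarlake=31 Greywater=17 Juniper=36 → close Briarlake (overflow 23)
  31÷2 = 15 each, +1 to first 1
Round 4: Greywater=33 Juniper=51 → close Juniper (overflow 37)
  51÷1 = 51 each, +1 to first 0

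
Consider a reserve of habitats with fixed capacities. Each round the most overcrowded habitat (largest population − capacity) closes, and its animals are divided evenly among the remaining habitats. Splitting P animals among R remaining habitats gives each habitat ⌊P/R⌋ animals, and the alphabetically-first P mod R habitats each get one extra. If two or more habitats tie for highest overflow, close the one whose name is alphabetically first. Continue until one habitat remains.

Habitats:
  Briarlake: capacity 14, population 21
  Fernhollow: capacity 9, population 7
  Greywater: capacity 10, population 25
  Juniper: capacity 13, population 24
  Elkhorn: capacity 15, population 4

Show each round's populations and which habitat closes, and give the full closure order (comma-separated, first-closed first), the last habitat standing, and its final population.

Round 1: Briarlake=21 Elkhorn=4 Fernhollow=7 Greywater=25 Juniper=24 → close Greywater (overflow 15)
  25÷4 = 6 each, +1 to first 1
Round 2: Briarlake=28 Elkhorn=10 Fernhollow=13 Juniper=30 → close Juniper (overflow 17)
  30÷3 = 10 each, +1 to first 0
Round 3: Briarlake=38 Elkhorn=20 Fernhollow=23 → close Briarlake (overflow 24)
  38÷2 = 19 each, +1 to first 0
Round 4: Elkhorn=39 Fernhollow=42 → close Fernhollow (overflow 33)
  42÷1 = 42 each, +1 to first 0

Closure order: Greywater, Juniper, Briarlake, Fernhollow
Last habitat: Elkhorn with 81 animals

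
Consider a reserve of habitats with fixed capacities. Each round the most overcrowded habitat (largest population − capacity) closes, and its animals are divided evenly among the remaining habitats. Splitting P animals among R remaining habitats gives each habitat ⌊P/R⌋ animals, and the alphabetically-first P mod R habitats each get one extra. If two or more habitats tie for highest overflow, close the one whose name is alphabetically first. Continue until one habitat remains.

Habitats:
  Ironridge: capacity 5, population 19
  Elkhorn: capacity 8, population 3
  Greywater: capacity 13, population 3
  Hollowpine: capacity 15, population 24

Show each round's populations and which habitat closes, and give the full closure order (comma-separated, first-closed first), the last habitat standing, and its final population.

Closure order: Ironridge, Hollowpine, Elkhorn
Last habitat: Greywater with 49 animals

Round 1: Elkhorn=3 Greywater=3 Hollowpine=24 Ironridge=19 → close Ironridge (overflow 14)
  19÷3 = 6 each, +1 to first 1
Round 2: Elkhorn=10 Greywater=9 Hollowpine=30 → close Hollowpine (overflow 15)
  30÷2 = 15 each, +1 to first 0
Round 3: Elkhorn=25 Greywater=24 → close Elkhorn (overflow 17)
  25÷1 = 25 each, +1 to first 0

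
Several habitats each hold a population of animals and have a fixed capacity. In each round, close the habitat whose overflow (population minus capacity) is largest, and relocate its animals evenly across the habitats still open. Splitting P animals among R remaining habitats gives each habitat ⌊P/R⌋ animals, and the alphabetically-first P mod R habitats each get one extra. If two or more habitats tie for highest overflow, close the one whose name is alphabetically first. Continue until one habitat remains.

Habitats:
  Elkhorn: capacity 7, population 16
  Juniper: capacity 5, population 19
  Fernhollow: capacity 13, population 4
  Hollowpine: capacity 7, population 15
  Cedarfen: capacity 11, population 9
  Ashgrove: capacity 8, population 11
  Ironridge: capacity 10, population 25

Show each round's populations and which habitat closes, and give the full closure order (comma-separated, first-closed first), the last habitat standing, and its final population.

Closure order: Ironridge, Juniper, Elkhorn, Hollowpine, Ashgrove, Cedarfen
Last habitat: Fernhollow with 99 animals

Round 1: Ashgrove=11 Cedarfen=9 Elkhorn=16 Fernhollow=4 Hollowpine=15 Ironridge=25 Juniper=19 → close Ironridge (overflow 15)
  25÷6 = 4 each, +1 to first 1
Round 2: Ashgrove=16 Cedarfen=13 Elkhorn=20 Fernhollow=8 Hollowpine=19 Juniper=23 → close Juniper (overflow 18)
  23÷5 = 4 each, +1 to first 3
Round 3: Ashgrove=21 Cedarfen=18 Elkhorn=25 Fernhollow=12 Hollowpine=23 → close Elkhorn (overflow 18)
  25÷4 = 6 each, +1 to first 1
Round 4: Ashgrove=28 Cedarfen=24 Fernhollow=18 Hollowpine=29 → close Hollowpine (overflow 22)
  29÷3 = 9 each, +1 to first 2
Round 5: Ashgrove=38 Cedarfen=34 Fernhollow=27 → close Ashgrove (overflow 30)
  38÷2 = 19 each, +1 to first 0
Round 6: Cedarfen=53 Fernhollow=46 → close Cedarfen (overflow 42)
  53÷1 = 53 each, +1 to first 0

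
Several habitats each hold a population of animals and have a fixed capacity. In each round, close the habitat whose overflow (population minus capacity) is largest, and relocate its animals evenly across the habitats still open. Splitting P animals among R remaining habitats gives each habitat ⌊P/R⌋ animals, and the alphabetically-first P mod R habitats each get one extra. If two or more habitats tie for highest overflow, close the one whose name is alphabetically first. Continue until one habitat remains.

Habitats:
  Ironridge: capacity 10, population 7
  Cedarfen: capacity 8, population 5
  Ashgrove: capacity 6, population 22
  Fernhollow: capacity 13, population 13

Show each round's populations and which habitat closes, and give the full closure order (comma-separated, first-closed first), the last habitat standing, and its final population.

Closure order: Ashgrove, Fernhollow, Cedarfen
Last habitat: Ironridge with 47 animals

Round 1: Ashgrove=22 Cedarfen=5 Fernhollow=13 Ironridge=7 → close Ashgrove (overflow 16)
  22÷3 = 7 each, +1 to first 1
Round 2: Cedarfen=13 Fernhollow=20 Ironridge=14 → close Fernhollow (overflow 7)
  20÷2 = 10 each, +1 to first 0
Round 3: Cedarfen=23 Ironridge=24 → close Cedarfen (overflow 15)
  23÷1 = 23 each, +1 to first 0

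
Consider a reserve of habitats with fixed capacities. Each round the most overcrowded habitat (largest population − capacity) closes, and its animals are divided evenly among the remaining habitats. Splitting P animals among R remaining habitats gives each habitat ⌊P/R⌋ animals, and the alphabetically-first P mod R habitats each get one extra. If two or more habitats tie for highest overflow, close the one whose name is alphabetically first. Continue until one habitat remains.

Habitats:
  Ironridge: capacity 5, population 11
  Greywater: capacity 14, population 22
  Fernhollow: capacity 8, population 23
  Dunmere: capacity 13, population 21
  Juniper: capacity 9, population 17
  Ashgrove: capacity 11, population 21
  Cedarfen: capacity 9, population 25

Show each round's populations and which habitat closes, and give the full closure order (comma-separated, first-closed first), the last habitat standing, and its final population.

Closure order: Cedarfen, Fernhollow, Ashgrove, Dunmere, Greywater, Juniper
Last habitat: Ironridge with 140 animals

Round 1: Ashgrove=21 Cedarfen=25 Dunmere=21 Fernhollow=23 Greywater=22 Ironridge=11 Juniper=17 → close Cedarfen (overflow 16)
  25÷6 = 4 each, +1 to first 1
Round 2: Ashgrove=26 Dunmere=25 Fernhollow=27 Greywater=26 Ironridge=15 Juniper=21 → close Fernhollow (overflow 19)
  27÷5 = 5 each, +1 to first 2
Round 3: Ashgrove=32 Dunmere=31 Greywater=31 Ironridge=20 Juniper=26 → close Ashgrove (overflow 21)
  32÷4 = 8 each, +1 to first 0
Round 4: Dunmere=39 Greywater=39 Ironridge=28 Juniper=34 → close Dunmere (overflow 26)
  39÷3 = 13 each, +1 to first 0
Round 5: Greywater=52 Ironridge=41 Juniper=47 → close Greywater (overflow 38)
  52÷2 = 26 each, +1 to first 0
Round 6: Ironridge=67 Juniper=73 → close Juniper (overflow 64)
  73÷1 = 73 each, +1 to first 0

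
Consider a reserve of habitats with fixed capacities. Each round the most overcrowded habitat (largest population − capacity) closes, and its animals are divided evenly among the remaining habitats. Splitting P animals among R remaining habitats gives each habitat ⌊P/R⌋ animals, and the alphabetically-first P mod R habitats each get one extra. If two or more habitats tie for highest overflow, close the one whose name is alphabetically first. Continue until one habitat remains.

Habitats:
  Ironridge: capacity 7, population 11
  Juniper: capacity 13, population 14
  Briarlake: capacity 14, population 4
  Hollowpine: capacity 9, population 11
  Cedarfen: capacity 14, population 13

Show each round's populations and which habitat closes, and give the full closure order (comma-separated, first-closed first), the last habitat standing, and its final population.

Round 1: Briarlake=4 Cedarfen=13 Hollowpine=11 Ironridge=11 Juniper=14 → close Ironridge (overflow 4)
  11÷4 = 2 each, +1 to first 3
Round 2: Briarlake=7 Cedarfen=16 Hollowpine=14 Juniper=16 → close Hollowpine (overflow 5)
  14÷3 = 4 each, +1 to first 2
Round 3: Briarlake=12 Cedarfen=21 Juniper=20 → close Cedarfen (overflow 7)
  21÷2 = 10 each, +1 to first 1
Round 4: Briarlake=23 Juniper=30 → close Juniper (overflow 17)
  30÷1 = 30 each, +1 to first 0

Closure order: Ironridge, Hollowpine, Cedarfen, Juniper
Last habitat: Briarlake with 53 animals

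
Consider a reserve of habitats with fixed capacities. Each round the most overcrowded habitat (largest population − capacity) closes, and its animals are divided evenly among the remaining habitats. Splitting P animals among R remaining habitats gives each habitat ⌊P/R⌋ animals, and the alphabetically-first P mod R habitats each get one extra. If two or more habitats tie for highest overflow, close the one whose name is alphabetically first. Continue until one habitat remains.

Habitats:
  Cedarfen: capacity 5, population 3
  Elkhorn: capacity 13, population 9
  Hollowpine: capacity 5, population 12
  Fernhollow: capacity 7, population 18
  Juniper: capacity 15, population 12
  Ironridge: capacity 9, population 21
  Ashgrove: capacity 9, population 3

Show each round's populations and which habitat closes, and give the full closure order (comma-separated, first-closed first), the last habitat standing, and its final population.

Round 1: Ashgrove=3 Cedarfen=3 Elkhorn=9 Fernhollow=18 Hollowpine=12 Ironridge=21 Juniper=12 → close Ironridge (overflow 12)
  21÷6 = 3 each, +1 to first 3
Round 2: Ashgrove=7 Cedarfen=7 Elkhorn=13 Fernhollow=21 Hollowpine=15 Juniper=15 → close Fernhollow (overflow 14)
  21÷5 = 4 each, +1 to first 1
Round 3: Ashgrove=12 Cedarfen=11 Elkhorn=17 Hollowpine=19 Juniper=19 → close Hollowpine (overflow 14)
  19÷4 = 4 each, +1 to first 3
Round 4: Ashgrove=17 Cedarfen=16 Elkhorn=22 Juniper=23 → close Cedarfen (overflow 11)
  16÷3 = 5 each, +1 to first 1
Round 5: Ashgrove=23 Elkhorn=27 Juniper=28 → close Ashgrove (overflow 14)
  23÷2 = 11 each, +1 to first 1
Round 6: Elkhorn=39 Juniper=39 → close Elkhorn (overflow 26)
  39÷1 = 39 each, +1 to first 0

Closure order: Ironridge, Fernhollow, Hollowpine, Cedarfen, Ashgrove, Elkhorn
Last habitat: Juniper with 78 animals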